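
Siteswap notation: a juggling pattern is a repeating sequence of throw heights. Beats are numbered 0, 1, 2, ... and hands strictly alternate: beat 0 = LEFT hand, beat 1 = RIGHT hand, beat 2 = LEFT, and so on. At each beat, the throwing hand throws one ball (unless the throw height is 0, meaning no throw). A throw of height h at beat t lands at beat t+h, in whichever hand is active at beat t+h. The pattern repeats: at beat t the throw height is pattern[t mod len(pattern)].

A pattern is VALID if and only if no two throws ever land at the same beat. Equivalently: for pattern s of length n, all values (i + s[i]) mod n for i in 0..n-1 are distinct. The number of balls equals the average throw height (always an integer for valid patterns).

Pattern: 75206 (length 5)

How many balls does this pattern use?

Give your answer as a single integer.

Pattern = [7, 5, 2, 0, 6], length n = 5
  position 0: throw height = 7, running sum = 7
  position 1: throw height = 5, running sum = 12
  position 2: throw height = 2, running sum = 14
  position 3: throw height = 0, running sum = 14
  position 4: throw height = 6, running sum = 20
Total sum = 20; balls = sum / n = 20 / 5 = 4

Answer: 4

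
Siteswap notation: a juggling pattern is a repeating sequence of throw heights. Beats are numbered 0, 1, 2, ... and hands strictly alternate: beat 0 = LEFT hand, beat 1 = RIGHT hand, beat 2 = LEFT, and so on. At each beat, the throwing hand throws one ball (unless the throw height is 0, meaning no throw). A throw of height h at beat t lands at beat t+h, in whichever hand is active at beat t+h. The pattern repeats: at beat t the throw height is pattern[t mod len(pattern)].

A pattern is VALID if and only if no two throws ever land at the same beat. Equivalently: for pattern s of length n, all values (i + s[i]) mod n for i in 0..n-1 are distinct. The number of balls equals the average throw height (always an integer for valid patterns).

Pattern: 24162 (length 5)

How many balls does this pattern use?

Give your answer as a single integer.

Answer: 3

Derivation:
Pattern = [2, 4, 1, 6, 2], length n = 5
  position 0: throw height = 2, running sum = 2
  position 1: throw height = 4, running sum = 6
  position 2: throw height = 1, running sum = 7
  position 3: throw height = 6, running sum = 13
  position 4: throw height = 2, running sum = 15
Total sum = 15; balls = sum / n = 15 / 5 = 3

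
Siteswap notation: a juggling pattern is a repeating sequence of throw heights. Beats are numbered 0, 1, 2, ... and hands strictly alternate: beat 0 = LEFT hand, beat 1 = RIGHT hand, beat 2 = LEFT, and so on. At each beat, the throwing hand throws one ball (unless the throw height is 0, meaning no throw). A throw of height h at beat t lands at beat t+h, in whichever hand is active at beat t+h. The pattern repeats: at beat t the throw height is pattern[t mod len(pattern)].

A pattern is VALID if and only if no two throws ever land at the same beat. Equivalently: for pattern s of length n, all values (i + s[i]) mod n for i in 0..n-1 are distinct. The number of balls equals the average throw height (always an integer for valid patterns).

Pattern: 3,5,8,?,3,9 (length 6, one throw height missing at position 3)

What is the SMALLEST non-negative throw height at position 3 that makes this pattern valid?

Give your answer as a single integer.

i=0: (0 + 3) mod 6 = 3
i=1: (1 + 5) mod 6 = 0
i=2: (2 + 8) mod 6 = 4
i=3: s[i]=? (unknown)
i=4: (4 + 3) mod 6 = 1
i=5: (5 + 9) mod 6 = 2
Known residues: [0, 1, 2, 3, 4]; need a permutation of 0..5, so missing residue r = 5
Need (3 + s) mod 6 = 5; smallest s = (5 - 3) mod 6 = 2

Answer: 2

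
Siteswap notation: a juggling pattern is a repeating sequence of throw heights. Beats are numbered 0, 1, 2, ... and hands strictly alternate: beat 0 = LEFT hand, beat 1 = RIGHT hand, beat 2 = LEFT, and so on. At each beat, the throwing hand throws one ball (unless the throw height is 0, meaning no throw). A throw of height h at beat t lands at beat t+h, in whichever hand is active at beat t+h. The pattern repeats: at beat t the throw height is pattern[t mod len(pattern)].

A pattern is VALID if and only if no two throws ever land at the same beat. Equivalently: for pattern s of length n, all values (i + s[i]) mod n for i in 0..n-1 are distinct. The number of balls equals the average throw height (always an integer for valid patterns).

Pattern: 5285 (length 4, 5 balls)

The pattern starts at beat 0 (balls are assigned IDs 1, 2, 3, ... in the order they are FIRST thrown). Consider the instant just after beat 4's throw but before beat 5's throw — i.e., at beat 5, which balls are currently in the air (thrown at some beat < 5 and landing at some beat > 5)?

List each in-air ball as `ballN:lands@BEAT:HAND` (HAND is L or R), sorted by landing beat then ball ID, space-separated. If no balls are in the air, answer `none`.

Beat 0 (L): throw ball1 h=5 -> lands@5:R; in-air after throw: [b1@5:R]
Beat 1 (R): throw ball2 h=2 -> lands@3:R; in-air after throw: [b2@3:R b1@5:R]
Beat 2 (L): throw ball3 h=8 -> lands@10:L; in-air after throw: [b2@3:R b1@5:R b3@10:L]
Beat 3 (R): throw ball2 h=5 -> lands@8:L; in-air after throw: [b1@5:R b2@8:L b3@10:L]
Beat 4 (L): throw ball4 h=5 -> lands@9:R; in-air after throw: [b1@5:R b2@8:L b4@9:R b3@10:L]
Beat 5 (R): throw ball1 h=2 -> lands@7:R; in-air after throw: [b1@7:R b2@8:L b4@9:R b3@10:L]

Answer: ball2:lands@8:L ball4:lands@9:R ball3:lands@10:L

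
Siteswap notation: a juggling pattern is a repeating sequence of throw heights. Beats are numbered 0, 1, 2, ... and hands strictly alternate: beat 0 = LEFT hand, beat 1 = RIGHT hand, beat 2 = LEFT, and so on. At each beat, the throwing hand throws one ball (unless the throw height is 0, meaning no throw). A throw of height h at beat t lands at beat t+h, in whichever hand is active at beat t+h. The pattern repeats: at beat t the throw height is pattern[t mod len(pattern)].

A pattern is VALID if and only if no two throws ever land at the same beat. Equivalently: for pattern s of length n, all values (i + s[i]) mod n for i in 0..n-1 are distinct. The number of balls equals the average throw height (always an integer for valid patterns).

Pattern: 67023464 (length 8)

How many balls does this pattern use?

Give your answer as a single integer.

Answer: 4

Derivation:
Pattern = [6, 7, 0, 2, 3, 4, 6, 4], length n = 8
  position 0: throw height = 6, running sum = 6
  position 1: throw height = 7, running sum = 13
  position 2: throw height = 0, running sum = 13
  position 3: throw height = 2, running sum = 15
  position 4: throw height = 3, running sum = 18
  position 5: throw height = 4, running sum = 22
  position 6: throw height = 6, running sum = 28
  position 7: throw height = 4, running sum = 32
Total sum = 32; balls = sum / n = 32 / 8 = 4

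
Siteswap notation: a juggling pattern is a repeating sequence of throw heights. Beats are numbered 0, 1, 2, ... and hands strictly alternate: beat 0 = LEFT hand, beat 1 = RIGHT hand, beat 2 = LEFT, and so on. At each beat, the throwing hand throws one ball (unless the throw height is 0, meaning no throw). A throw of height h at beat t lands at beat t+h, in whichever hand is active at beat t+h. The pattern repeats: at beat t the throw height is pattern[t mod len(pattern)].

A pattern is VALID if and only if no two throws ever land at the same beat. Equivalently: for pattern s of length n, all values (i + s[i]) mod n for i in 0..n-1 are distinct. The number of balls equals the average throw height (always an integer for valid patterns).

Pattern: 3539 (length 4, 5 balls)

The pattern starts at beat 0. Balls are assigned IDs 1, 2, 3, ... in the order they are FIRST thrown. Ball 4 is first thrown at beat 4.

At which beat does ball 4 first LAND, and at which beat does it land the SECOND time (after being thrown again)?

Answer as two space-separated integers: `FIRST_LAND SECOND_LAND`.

Answer: 7 16

Derivation:
Beat 0 (L): throw ball1 h=3 -> lands@3:R; in-air after throw: [b1@3:R]
Beat 1 (R): throw ball2 h=5 -> lands@6:L; in-air after throw: [b1@3:R b2@6:L]
Beat 2 (L): throw ball3 h=3 -> lands@5:R; in-air after throw: [b1@3:R b3@5:R b2@6:L]
Beat 3 (R): throw ball1 h=9 -> lands@12:L; in-air after throw: [b3@5:R b2@6:L b1@12:L]
Beat 4 (L): throw ball4 h=3 -> lands@7:R; in-air after throw: [b3@5:R b2@6:L b4@7:R b1@12:L]
Beat 5 (R): throw ball3 h=5 -> lands@10:L; in-air after throw: [b2@6:L b4@7:R b3@10:L b1@12:L]
Beat 6 (L): throw ball2 h=3 -> lands@9:R; in-air after throw: [b4@7:R b2@9:R b3@10:L b1@12:L]
Beat 7 (R): throw ball4 h=9 -> lands@16:L; in-air after throw: [b2@9:R b3@10:L b1@12:L b4@16:L]
Beat 8 (L): throw ball5 h=3 -> lands@11:R; in-air after throw: [b2@9:R b3@10:L b5@11:R b1@12:L b4@16:L]
Beat 9 (R): throw ball2 h=5 -> lands@14:L; in-air after throw: [b3@10:L b5@11:R b1@12:L b2@14:L b4@16:L]
Beat 10 (L): throw ball3 h=3 -> lands@13:R; in-air after throw: [b5@11:R b1@12:L b3@13:R b2@14:L b4@16:L]
Beat 11 (R): throw ball5 h=9 -> lands@20:L; in-air after throw: [b1@12:L b3@13:R b2@14:L b4@16:L b5@20:L]
Beat 12 (L): throw ball1 h=3 -> lands@15:R; in-air after throw: [b3@13:R b2@14:L b1@15:R b4@16:L b5@20:L]
Beat 13 (R): throw ball3 h=5 -> lands@18:L; in-air after throw: [b2@14:L b1@15:R b4@16:L b3@18:L b5@20:L]
Beat 14 (L): throw ball2 h=3 -> lands@17:R; in-air after throw: [b1@15:R b4@16:L b2@17:R b3@18:L b5@20:L]
Beat 15 (R): throw ball1 h=9 -> lands@24:L; in-air after throw: [b4@16:L b2@17:R b3@18:L b5@20:L b1@24:L]
Ball 4: thrown@4 h=3 -> first land @7; rethrown@7 h=9 -> second land @16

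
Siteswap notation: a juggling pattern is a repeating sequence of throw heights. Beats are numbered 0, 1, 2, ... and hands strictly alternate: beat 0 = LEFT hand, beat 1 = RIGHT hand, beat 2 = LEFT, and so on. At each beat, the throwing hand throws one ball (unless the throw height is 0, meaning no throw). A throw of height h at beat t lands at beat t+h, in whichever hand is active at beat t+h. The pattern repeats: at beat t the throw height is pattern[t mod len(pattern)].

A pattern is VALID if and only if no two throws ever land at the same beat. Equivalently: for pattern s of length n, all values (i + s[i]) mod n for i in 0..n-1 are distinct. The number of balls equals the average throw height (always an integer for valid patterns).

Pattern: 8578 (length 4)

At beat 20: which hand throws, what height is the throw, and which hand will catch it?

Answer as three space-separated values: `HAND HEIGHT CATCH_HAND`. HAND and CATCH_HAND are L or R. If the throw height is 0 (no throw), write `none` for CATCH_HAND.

Beat 20: 20 mod 2 = 0, so hand = L
Throw height = pattern[20 mod 4] = pattern[0] = 8
Lands at beat 20+8=28, 28 mod 2 = 0, so catch hand = L

Answer: L 8 L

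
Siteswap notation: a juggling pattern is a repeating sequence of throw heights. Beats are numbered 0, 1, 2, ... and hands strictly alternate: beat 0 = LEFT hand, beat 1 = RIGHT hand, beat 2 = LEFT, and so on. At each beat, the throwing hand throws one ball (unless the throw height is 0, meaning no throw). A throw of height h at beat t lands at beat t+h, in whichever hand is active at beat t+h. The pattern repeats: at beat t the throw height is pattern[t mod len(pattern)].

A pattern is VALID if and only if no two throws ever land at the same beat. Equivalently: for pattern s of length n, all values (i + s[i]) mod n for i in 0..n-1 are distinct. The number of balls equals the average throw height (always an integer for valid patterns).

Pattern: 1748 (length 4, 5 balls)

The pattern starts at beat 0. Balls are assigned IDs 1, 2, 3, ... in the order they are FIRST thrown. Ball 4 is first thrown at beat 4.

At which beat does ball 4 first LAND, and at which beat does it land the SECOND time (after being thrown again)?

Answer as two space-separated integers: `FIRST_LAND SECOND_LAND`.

Answer: 5 12

Derivation:
Beat 0 (L): throw ball1 h=1 -> lands@1:R; in-air after throw: [b1@1:R]
Beat 1 (R): throw ball1 h=7 -> lands@8:L; in-air after throw: [b1@8:L]
Beat 2 (L): throw ball2 h=4 -> lands@6:L; in-air after throw: [b2@6:L b1@8:L]
Beat 3 (R): throw ball3 h=8 -> lands@11:R; in-air after throw: [b2@6:L b1@8:L b3@11:R]
Beat 4 (L): throw ball4 h=1 -> lands@5:R; in-air after throw: [b4@5:R b2@6:L b1@8:L b3@11:R]
Beat 5 (R): throw ball4 h=7 -> lands@12:L; in-air after throw: [b2@6:L b1@8:L b3@11:R b4@12:L]
Beat 6 (L): throw ball2 h=4 -> lands@10:L; in-air after throw: [b1@8:L b2@10:L b3@11:R b4@12:L]
Beat 7 (R): throw ball5 h=8 -> lands@15:R; in-air after throw: [b1@8:L b2@10:L b3@11:R b4@12:L b5@15:R]
Beat 8 (L): throw ball1 h=1 -> lands@9:R; in-air after throw: [b1@9:R b2@10:L b3@11:R b4@12:L b5@15:R]
Beat 9 (R): throw ball1 h=7 -> lands@16:L; in-air after throw: [b2@10:L b3@11:R b4@12:L b5@15:R b1@16:L]
Beat 10 (L): throw ball2 h=4 -> lands@14:L; in-air after throw: [b3@11:R b4@12:L b2@14:L b5@15:R b1@16:L]
Beat 11 (R): throw ball3 h=8 -> lands@19:R; in-air after throw: [b4@12:L b2@14:L b5@15:R b1@16:L b3@19:R]
Beat 12 (L): throw ball4 h=1 -> lands@13:R; in-air after throw: [b4@13:R b2@14:L b5@15:R b1@16:L b3@19:R]
Ball 4: thrown@4 h=1 -> first land @5; rethrown@5 h=7 -> second land @12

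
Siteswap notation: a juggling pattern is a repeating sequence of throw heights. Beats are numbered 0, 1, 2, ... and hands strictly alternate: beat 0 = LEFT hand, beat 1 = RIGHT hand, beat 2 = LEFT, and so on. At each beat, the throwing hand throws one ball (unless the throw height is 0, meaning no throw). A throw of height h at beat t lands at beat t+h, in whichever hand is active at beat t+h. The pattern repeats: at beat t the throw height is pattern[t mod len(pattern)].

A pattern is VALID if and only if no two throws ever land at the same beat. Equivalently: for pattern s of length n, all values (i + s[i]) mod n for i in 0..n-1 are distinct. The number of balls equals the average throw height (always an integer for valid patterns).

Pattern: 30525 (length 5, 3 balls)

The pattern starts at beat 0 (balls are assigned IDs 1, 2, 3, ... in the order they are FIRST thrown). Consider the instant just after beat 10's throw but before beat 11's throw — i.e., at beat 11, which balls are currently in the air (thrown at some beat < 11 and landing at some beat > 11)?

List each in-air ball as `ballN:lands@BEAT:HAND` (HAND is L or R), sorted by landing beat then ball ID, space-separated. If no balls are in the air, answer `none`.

Answer: ball2:lands@12:L ball1:lands@13:R ball3:lands@14:L

Derivation:
Beat 0 (L): throw ball1 h=3 -> lands@3:R; in-air after throw: [b1@3:R]
Beat 2 (L): throw ball2 h=5 -> lands@7:R; in-air after throw: [b1@3:R b2@7:R]
Beat 3 (R): throw ball1 h=2 -> lands@5:R; in-air after throw: [b1@5:R b2@7:R]
Beat 4 (L): throw ball3 h=5 -> lands@9:R; in-air after throw: [b1@5:R b2@7:R b3@9:R]
Beat 5 (R): throw ball1 h=3 -> lands@8:L; in-air after throw: [b2@7:R b1@8:L b3@9:R]
Beat 7 (R): throw ball2 h=5 -> lands@12:L; in-air after throw: [b1@8:L b3@9:R b2@12:L]
Beat 8 (L): throw ball1 h=2 -> lands@10:L; in-air after throw: [b3@9:R b1@10:L b2@12:L]
Beat 9 (R): throw ball3 h=5 -> lands@14:L; in-air after throw: [b1@10:L b2@12:L b3@14:L]
Beat 10 (L): throw ball1 h=3 -> lands@13:R; in-air after throw: [b2@12:L b1@13:R b3@14:L]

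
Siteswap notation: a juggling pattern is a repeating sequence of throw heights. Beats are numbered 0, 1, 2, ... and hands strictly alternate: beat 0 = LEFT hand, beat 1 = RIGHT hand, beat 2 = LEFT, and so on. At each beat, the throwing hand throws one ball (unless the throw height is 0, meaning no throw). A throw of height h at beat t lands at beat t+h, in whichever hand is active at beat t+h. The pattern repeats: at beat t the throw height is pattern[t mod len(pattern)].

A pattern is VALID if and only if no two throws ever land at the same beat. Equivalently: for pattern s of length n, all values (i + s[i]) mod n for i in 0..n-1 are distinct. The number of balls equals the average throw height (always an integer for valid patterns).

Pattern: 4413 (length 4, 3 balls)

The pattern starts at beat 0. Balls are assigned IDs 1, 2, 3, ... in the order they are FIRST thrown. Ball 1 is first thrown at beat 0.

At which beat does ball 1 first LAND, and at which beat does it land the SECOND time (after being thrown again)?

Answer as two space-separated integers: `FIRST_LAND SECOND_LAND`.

Beat 0 (L): throw ball1 h=4 -> lands@4:L; in-air after throw: [b1@4:L]
Beat 1 (R): throw ball2 h=4 -> lands@5:R; in-air after throw: [b1@4:L b2@5:R]
Beat 2 (L): throw ball3 h=1 -> lands@3:R; in-air after throw: [b3@3:R b1@4:L b2@5:R]
Beat 3 (R): throw ball3 h=3 -> lands@6:L; in-air after throw: [b1@4:L b2@5:R b3@6:L]
Beat 4 (L): throw ball1 h=4 -> lands@8:L; in-air after throw: [b2@5:R b3@6:L b1@8:L]
Beat 5 (R): throw ball2 h=4 -> lands@9:R; in-air after throw: [b3@6:L b1@8:L b2@9:R]
Beat 6 (L): throw ball3 h=1 -> lands@7:R; in-air after throw: [b3@7:R b1@8:L b2@9:R]
Beat 7 (R): throw ball3 h=3 -> lands@10:L; in-air after throw: [b1@8:L b2@9:R b3@10:L]
Beat 8 (L): throw ball1 h=4 -> lands@12:L; in-air after throw: [b2@9:R b3@10:L b1@12:L]
Ball 1: thrown@0 h=4 -> first land @4; rethrown@4 h=4 -> second land @8

Answer: 4 8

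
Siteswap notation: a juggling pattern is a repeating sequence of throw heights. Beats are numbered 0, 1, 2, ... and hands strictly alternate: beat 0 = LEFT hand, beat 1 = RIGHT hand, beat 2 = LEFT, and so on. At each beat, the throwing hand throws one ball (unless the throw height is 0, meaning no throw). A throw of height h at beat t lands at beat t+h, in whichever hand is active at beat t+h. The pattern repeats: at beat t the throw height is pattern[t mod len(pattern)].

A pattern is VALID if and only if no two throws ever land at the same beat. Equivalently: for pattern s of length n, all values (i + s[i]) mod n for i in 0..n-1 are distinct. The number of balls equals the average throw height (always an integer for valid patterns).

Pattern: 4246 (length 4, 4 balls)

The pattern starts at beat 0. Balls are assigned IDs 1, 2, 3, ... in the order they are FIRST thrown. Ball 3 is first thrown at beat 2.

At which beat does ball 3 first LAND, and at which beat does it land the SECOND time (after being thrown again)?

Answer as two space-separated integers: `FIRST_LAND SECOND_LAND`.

Beat 0 (L): throw ball1 h=4 -> lands@4:L; in-air after throw: [b1@4:L]
Beat 1 (R): throw ball2 h=2 -> lands@3:R; in-air after throw: [b2@3:R b1@4:L]
Beat 2 (L): throw ball3 h=4 -> lands@6:L; in-air after throw: [b2@3:R b1@4:L b3@6:L]
Beat 3 (R): throw ball2 h=6 -> lands@9:R; in-air after throw: [b1@4:L b3@6:L b2@9:R]
Beat 4 (L): throw ball1 h=4 -> lands@8:L; in-air after throw: [b3@6:L b1@8:L b2@9:R]
Beat 5 (R): throw ball4 h=2 -> lands@7:R; in-air after throw: [b3@6:L b4@7:R b1@8:L b2@9:R]
Beat 6 (L): throw ball3 h=4 -> lands@10:L; in-air after throw: [b4@7:R b1@8:L b2@9:R b3@10:L]
Beat 7 (R): throw ball4 h=6 -> lands@13:R; in-air after throw: [b1@8:L b2@9:R b3@10:L b4@13:R]
Beat 8 (L): throw ball1 h=4 -> lands@12:L; in-air after throw: [b2@9:R b3@10:L b1@12:L b4@13:R]
Beat 9 (R): throw ball2 h=2 -> lands@11:R; in-air after throw: [b3@10:L b2@11:R b1@12:L b4@13:R]
Beat 10 (L): throw ball3 h=4 -> lands@14:L; in-air after throw: [b2@11:R b1@12:L b4@13:R b3@14:L]
Ball 3: thrown@2 h=4 -> first land @6; rethrown@6 h=4 -> second land @10

Answer: 6 10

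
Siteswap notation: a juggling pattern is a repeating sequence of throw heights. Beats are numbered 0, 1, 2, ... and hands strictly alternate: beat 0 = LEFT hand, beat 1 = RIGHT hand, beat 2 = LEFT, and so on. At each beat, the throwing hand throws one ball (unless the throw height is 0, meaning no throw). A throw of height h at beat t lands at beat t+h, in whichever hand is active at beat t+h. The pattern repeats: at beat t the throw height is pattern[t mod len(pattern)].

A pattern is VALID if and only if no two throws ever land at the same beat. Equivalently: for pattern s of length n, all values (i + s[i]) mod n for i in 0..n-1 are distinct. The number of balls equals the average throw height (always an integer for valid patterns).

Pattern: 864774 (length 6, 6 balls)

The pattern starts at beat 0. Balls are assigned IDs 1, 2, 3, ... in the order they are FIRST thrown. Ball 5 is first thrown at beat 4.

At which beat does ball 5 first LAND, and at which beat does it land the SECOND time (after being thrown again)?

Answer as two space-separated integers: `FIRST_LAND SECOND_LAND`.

Beat 0 (L): throw ball1 h=8 -> lands@8:L; in-air after throw: [b1@8:L]
Beat 1 (R): throw ball2 h=6 -> lands@7:R; in-air after throw: [b2@7:R b1@8:L]
Beat 2 (L): throw ball3 h=4 -> lands@6:L; in-air after throw: [b3@6:L b2@7:R b1@8:L]
Beat 3 (R): throw ball4 h=7 -> lands@10:L; in-air after throw: [b3@6:L b2@7:R b1@8:L b4@10:L]
Beat 4 (L): throw ball5 h=7 -> lands@11:R; in-air after throw: [b3@6:L b2@7:R b1@8:L b4@10:L b5@11:R]
Beat 5 (R): throw ball6 h=4 -> lands@9:R; in-air after throw: [b3@6:L b2@7:R b1@8:L b6@9:R b4@10:L b5@11:R]
Beat 6 (L): throw ball3 h=8 -> lands@14:L; in-air after throw: [b2@7:R b1@8:L b6@9:R b4@10:L b5@11:R b3@14:L]
Beat 7 (R): throw ball2 h=6 -> lands@13:R; in-air after throw: [b1@8:L b6@9:R b4@10:L b5@11:R b2@13:R b3@14:L]
Beat 8 (L): throw ball1 h=4 -> lands@12:L; in-air after throw: [b6@9:R b4@10:L b5@11:R b1@12:L b2@13:R b3@14:L]
Beat 9 (R): throw ball6 h=7 -> lands@16:L; in-air after throw: [b4@10:L b5@11:R b1@12:L b2@13:R b3@14:L b6@16:L]
Beat 10 (L): throw ball4 h=7 -> lands@17:R; in-air after throw: [b5@11:R b1@12:L b2@13:R b3@14:L b6@16:L b4@17:R]
Beat 11 (R): throw ball5 h=4 -> lands@15:R; in-air after throw: [b1@12:L b2@13:R b3@14:L b5@15:R b6@16:L b4@17:R]
Beat 12 (L): throw ball1 h=8 -> lands@20:L; in-air after throw: [b2@13:R b3@14:L b5@15:R b6@16:L b4@17:R b1@20:L]
Beat 13 (R): throw ball2 h=6 -> lands@19:R; in-air after throw: [b3@14:L b5@15:R b6@16:L b4@17:R b2@19:R b1@20:L]
Beat 14 (L): throw ball3 h=4 -> lands@18:L; in-air after throw: [b5@15:R b6@16:L b4@17:R b3@18:L b2@19:R b1@20:L]
Ball 5: thrown@4 h=7 -> first land @11; rethrown@11 h=4 -> second land @15

Answer: 11 15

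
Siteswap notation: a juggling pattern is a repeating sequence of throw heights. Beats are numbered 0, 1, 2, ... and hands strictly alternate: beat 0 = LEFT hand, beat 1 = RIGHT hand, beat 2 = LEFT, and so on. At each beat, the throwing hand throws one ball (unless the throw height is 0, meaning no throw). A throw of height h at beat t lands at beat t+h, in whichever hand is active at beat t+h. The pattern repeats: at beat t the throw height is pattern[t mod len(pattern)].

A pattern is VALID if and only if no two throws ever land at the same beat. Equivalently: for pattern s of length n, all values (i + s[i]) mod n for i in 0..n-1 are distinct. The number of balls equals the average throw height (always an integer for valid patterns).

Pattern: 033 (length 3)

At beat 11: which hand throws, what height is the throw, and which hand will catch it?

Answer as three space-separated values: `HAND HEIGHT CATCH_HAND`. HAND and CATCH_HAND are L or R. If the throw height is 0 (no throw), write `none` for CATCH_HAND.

Beat 11: 11 mod 2 = 1, so hand = R
Throw height = pattern[11 mod 3] = pattern[2] = 3
Lands at beat 11+3=14, 14 mod 2 = 0, so catch hand = L

Answer: R 3 L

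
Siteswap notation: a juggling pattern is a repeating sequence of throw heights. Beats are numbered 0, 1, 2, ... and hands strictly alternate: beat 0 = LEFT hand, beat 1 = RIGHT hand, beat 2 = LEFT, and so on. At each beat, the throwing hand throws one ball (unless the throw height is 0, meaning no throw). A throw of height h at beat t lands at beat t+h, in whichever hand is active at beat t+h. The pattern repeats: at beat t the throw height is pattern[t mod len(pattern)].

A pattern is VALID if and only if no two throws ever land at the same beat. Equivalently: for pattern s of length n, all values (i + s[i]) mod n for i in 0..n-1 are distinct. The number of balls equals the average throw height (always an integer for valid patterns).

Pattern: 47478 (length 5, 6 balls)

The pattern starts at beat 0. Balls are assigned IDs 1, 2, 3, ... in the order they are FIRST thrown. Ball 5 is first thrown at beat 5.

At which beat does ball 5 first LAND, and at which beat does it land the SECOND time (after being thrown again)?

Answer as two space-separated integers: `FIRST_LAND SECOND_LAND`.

Answer: 9 17

Derivation:
Beat 0 (L): throw ball1 h=4 -> lands@4:L; in-air after throw: [b1@4:L]
Beat 1 (R): throw ball2 h=7 -> lands@8:L; in-air after throw: [b1@4:L b2@8:L]
Beat 2 (L): throw ball3 h=4 -> lands@6:L; in-air after throw: [b1@4:L b3@6:L b2@8:L]
Beat 3 (R): throw ball4 h=7 -> lands@10:L; in-air after throw: [b1@4:L b3@6:L b2@8:L b4@10:L]
Beat 4 (L): throw ball1 h=8 -> lands@12:L; in-air after throw: [b3@6:L b2@8:L b4@10:L b1@12:L]
Beat 5 (R): throw ball5 h=4 -> lands@9:R; in-air after throw: [b3@6:L b2@8:L b5@9:R b4@10:L b1@12:L]
Beat 6 (L): throw ball3 h=7 -> lands@13:R; in-air after throw: [b2@8:L b5@9:R b4@10:L b1@12:L b3@13:R]
Beat 7 (R): throw ball6 h=4 -> lands@11:R; in-air after throw: [b2@8:L b5@9:R b4@10:L b6@11:R b1@12:L b3@13:R]
Beat 8 (L): throw ball2 h=7 -> lands@15:R; in-air after throw: [b5@9:R b4@10:L b6@11:R b1@12:L b3@13:R b2@15:R]
Beat 9 (R): throw ball5 h=8 -> lands@17:R; in-air after throw: [b4@10:L b6@11:R b1@12:L b3@13:R b2@15:R b5@17:R]
Beat 10 (L): throw ball4 h=4 -> lands@14:L; in-air after throw: [b6@11:R b1@12:L b3@13:R b4@14:L b2@15:R b5@17:R]
Beat 11 (R): throw ball6 h=7 -> lands@18:L; in-air after throw: [b1@12:L b3@13:R b4@14:L b2@15:R b5@17:R b6@18:L]
Beat 12 (L): throw ball1 h=4 -> lands@16:L; in-air after throw: [b3@13:R b4@14:L b2@15:R b1@16:L b5@17:R b6@18:L]
Beat 13 (R): throw ball3 h=7 -> lands@20:L; in-air after throw: [b4@14:L b2@15:R b1@16:L b5@17:R b6@18:L b3@20:L]
Beat 14 (L): throw ball4 h=8 -> lands@22:L; in-air after throw: [b2@15:R b1@16:L b5@17:R b6@18:L b3@20:L b4@22:L]
Beat 15 (R): throw ball2 h=4 -> lands@19:R; in-air after throw: [b1@16:L b5@17:R b6@18:L b2@19:R b3@20:L b4@22:L]
Beat 16 (L): throw ball1 h=7 -> lands@23:R; in-air after throw: [b5@17:R b6@18:L b2@19:R b3@20:L b4@22:L b1@23:R]
Beat 17 (R): throw ball5 h=4 -> lands@21:R; in-air after throw: [b6@18:L b2@19:R b3@20:L b5@21:R b4@22:L b1@23:R]
Ball 5: thrown@5 h=4 -> first land @9; rethrown@9 h=8 -> second land @17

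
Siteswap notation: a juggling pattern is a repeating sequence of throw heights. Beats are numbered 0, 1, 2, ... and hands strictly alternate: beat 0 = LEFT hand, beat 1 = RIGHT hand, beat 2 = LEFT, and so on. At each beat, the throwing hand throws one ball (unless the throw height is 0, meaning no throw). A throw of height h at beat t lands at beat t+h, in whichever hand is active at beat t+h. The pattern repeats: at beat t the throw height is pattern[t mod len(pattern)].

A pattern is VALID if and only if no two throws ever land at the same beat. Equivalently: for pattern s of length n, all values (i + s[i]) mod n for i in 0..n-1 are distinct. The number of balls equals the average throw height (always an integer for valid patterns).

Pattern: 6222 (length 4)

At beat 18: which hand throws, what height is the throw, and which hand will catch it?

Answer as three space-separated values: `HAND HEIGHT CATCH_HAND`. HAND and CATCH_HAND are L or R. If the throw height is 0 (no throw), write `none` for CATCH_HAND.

Beat 18: 18 mod 2 = 0, so hand = L
Throw height = pattern[18 mod 4] = pattern[2] = 2
Lands at beat 18+2=20, 20 mod 2 = 0, so catch hand = L

Answer: L 2 L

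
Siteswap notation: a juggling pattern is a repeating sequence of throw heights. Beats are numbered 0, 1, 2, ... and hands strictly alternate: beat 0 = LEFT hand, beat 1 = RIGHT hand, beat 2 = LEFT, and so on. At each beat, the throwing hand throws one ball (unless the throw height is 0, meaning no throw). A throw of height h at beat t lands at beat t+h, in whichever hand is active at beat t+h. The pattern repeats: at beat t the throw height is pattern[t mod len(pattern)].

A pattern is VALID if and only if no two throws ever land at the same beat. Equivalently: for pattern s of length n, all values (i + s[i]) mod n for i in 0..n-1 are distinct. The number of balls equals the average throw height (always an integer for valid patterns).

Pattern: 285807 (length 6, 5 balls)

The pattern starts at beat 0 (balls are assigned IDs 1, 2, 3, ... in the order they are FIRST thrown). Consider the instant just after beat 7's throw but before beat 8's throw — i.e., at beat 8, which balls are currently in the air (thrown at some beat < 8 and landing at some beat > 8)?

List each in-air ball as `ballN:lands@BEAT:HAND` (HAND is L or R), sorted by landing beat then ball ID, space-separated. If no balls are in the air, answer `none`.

Answer: ball2:lands@9:R ball3:lands@11:R ball4:lands@12:L ball1:lands@15:R

Derivation:
Beat 0 (L): throw ball1 h=2 -> lands@2:L; in-air after throw: [b1@2:L]
Beat 1 (R): throw ball2 h=8 -> lands@9:R; in-air after throw: [b1@2:L b2@9:R]
Beat 2 (L): throw ball1 h=5 -> lands@7:R; in-air after throw: [b1@7:R b2@9:R]
Beat 3 (R): throw ball3 h=8 -> lands@11:R; in-air after throw: [b1@7:R b2@9:R b3@11:R]
Beat 5 (R): throw ball4 h=7 -> lands@12:L; in-air after throw: [b1@7:R b2@9:R b3@11:R b4@12:L]
Beat 6 (L): throw ball5 h=2 -> lands@8:L; in-air after throw: [b1@7:R b5@8:L b2@9:R b3@11:R b4@12:L]
Beat 7 (R): throw ball1 h=8 -> lands@15:R; in-air after throw: [b5@8:L b2@9:R b3@11:R b4@12:L b1@15:R]
Beat 8 (L): throw ball5 h=5 -> lands@13:R; in-air after throw: [b2@9:R b3@11:R b4@12:L b5@13:R b1@15:R]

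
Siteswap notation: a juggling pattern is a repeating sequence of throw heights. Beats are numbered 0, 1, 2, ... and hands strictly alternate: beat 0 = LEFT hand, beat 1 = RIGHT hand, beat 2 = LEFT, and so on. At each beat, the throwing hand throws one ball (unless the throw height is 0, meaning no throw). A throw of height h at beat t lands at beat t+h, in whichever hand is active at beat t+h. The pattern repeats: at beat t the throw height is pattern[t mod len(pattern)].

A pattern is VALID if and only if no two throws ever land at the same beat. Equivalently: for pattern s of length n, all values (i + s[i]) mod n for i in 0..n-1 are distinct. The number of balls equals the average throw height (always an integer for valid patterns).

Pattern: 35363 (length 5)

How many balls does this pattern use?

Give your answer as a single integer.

Pattern = [3, 5, 3, 6, 3], length n = 5
  position 0: throw height = 3, running sum = 3
  position 1: throw height = 5, running sum = 8
  position 2: throw height = 3, running sum = 11
  position 3: throw height = 6, running sum = 17
  position 4: throw height = 3, running sum = 20
Total sum = 20; balls = sum / n = 20 / 5 = 4

Answer: 4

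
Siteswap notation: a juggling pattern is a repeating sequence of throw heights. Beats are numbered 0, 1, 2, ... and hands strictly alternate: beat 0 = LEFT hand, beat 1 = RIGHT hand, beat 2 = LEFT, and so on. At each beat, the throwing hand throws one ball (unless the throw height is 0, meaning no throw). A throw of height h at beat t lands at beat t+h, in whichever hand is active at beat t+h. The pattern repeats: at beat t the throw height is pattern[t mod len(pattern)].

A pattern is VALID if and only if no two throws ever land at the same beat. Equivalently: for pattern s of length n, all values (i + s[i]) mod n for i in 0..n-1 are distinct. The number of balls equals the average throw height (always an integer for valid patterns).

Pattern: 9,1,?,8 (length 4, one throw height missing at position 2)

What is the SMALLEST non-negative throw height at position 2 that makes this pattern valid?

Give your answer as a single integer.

Answer: 2

Derivation:
i=0: (0 + 9) mod 4 = 1
i=1: (1 + 1) mod 4 = 2
i=2: s[i]=? (unknown)
i=3: (3 + 8) mod 4 = 3
Known residues: [1, 2, 3]; need a permutation of 0..3, so missing residue r = 0
Need (2 + s) mod 4 = 0; smallest s = (0 - 2) mod 4 = 2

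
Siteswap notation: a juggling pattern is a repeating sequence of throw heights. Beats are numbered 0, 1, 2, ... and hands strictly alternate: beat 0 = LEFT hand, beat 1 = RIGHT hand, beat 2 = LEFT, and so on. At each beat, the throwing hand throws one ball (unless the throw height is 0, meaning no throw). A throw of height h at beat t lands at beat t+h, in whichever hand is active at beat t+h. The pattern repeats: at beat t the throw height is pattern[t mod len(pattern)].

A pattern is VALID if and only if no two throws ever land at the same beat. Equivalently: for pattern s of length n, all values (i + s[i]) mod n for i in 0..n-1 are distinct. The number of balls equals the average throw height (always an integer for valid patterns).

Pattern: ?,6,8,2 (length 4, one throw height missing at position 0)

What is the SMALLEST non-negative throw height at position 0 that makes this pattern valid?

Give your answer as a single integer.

Answer: 0

Derivation:
i=0: s[i]=? (unknown)
i=1: (1 + 6) mod 4 = 3
i=2: (2 + 8) mod 4 = 2
i=3: (3 + 2) mod 4 = 1
Known residues: [1, 2, 3]; need a permutation of 0..3, so missing residue r = 0
Need (0 + s) mod 4 = 0; smallest s = (0 - 0) mod 4 = 0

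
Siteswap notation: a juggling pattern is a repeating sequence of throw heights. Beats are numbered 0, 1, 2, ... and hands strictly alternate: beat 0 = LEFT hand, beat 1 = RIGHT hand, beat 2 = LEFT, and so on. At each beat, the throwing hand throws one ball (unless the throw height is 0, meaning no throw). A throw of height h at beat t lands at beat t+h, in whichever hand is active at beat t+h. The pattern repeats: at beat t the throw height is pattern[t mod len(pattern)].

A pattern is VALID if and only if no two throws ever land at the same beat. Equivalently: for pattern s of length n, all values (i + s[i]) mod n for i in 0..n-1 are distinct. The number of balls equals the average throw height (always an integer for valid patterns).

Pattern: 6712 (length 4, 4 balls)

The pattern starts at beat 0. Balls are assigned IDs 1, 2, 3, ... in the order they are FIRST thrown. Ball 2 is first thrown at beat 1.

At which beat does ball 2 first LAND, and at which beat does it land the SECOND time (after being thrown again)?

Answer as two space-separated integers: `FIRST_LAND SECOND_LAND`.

Beat 0 (L): throw ball1 h=6 -> lands@6:L; in-air after throw: [b1@6:L]
Beat 1 (R): throw ball2 h=7 -> lands@8:L; in-air after throw: [b1@6:L b2@8:L]
Beat 2 (L): throw ball3 h=1 -> lands@3:R; in-air after throw: [b3@3:R b1@6:L b2@8:L]
Beat 3 (R): throw ball3 h=2 -> lands@5:R; in-air after throw: [b3@5:R b1@6:L b2@8:L]
Beat 4 (L): throw ball4 h=6 -> lands@10:L; in-air after throw: [b3@5:R b1@6:L b2@8:L b4@10:L]
Beat 5 (R): throw ball3 h=7 -> lands@12:L; in-air after throw: [b1@6:L b2@8:L b4@10:L b3@12:L]
Beat 6 (L): throw ball1 h=1 -> lands@7:R; in-air after throw: [b1@7:R b2@8:L b4@10:L b3@12:L]
Beat 7 (R): throw ball1 h=2 -> lands@9:R; in-air after throw: [b2@8:L b1@9:R b4@10:L b3@12:L]
Beat 8 (L): throw ball2 h=6 -> lands@14:L; in-air after throw: [b1@9:R b4@10:L b3@12:L b2@14:L]
Beat 9 (R): throw ball1 h=7 -> lands@16:L; in-air after throw: [b4@10:L b3@12:L b2@14:L b1@16:L]
Beat 10 (L): throw ball4 h=1 -> lands@11:R; in-air after throw: [b4@11:R b3@12:L b2@14:L b1@16:L]
Beat 11 (R): throw ball4 h=2 -> lands@13:R; in-air after throw: [b3@12:L b4@13:R b2@14:L b1@16:L]
Beat 12 (L): throw ball3 h=6 -> lands@18:L; in-air after throw: [b4@13:R b2@14:L b1@16:L b3@18:L]
Beat 13 (R): throw ball4 h=7 -> lands@20:L; in-air after throw: [b2@14:L b1@16:L b3@18:L b4@20:L]
Beat 14 (L): throw ball2 h=1 -> lands@15:R; in-air after throw: [b2@15:R b1@16:L b3@18:L b4@20:L]
Ball 2: thrown@1 h=7 -> first land @8; rethrown@8 h=6 -> second land @14

Answer: 8 14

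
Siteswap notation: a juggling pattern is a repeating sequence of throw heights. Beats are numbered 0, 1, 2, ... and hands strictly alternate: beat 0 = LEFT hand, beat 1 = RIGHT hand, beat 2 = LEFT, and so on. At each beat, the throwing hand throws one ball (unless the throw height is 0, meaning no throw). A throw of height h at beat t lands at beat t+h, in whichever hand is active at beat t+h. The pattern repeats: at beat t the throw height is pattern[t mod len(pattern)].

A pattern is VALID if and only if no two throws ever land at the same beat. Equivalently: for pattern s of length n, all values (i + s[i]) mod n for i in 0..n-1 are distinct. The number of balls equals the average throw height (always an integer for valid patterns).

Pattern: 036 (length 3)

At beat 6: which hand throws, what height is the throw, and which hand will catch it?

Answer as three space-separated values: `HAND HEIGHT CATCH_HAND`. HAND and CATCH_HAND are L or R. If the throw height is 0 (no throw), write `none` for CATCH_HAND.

Beat 6: 6 mod 2 = 0, so hand = L
Throw height = pattern[6 mod 3] = pattern[0] = 0

Answer: L 0 none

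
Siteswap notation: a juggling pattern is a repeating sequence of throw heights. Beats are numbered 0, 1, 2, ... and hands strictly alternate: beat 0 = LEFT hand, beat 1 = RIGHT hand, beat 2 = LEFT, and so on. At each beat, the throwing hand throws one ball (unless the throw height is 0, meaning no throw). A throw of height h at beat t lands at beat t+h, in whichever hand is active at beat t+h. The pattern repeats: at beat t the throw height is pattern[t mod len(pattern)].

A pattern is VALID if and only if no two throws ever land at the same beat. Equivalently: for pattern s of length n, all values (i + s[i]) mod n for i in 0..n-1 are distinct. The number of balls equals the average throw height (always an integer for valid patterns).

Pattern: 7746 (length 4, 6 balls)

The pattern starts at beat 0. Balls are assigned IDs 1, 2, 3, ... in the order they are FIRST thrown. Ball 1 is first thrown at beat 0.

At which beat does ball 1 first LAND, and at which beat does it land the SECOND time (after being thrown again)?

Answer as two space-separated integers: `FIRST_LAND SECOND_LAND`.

Beat 0 (L): throw ball1 h=7 -> lands@7:R; in-air after throw: [b1@7:R]
Beat 1 (R): throw ball2 h=7 -> lands@8:L; in-air after throw: [b1@7:R b2@8:L]
Beat 2 (L): throw ball3 h=4 -> lands@6:L; in-air after throw: [b3@6:L b1@7:R b2@8:L]
Beat 3 (R): throw ball4 h=6 -> lands@9:R; in-air after throw: [b3@6:L b1@7:R b2@8:L b4@9:R]
Beat 4 (L): throw ball5 h=7 -> lands@11:R; in-air after throw: [b3@6:L b1@7:R b2@8:L b4@9:R b5@11:R]
Beat 5 (R): throw ball6 h=7 -> lands@12:L; in-air after throw: [b3@6:L b1@7:R b2@8:L b4@9:R b5@11:R b6@12:L]
Beat 6 (L): throw ball3 h=4 -> lands@10:L; in-air after throw: [b1@7:R b2@8:L b4@9:R b3@10:L b5@11:R b6@12:L]
Beat 7 (R): throw ball1 h=6 -> lands@13:R; in-air after throw: [b2@8:L b4@9:R b3@10:L b5@11:R b6@12:L b1@13:R]
Beat 8 (L): throw ball2 h=7 -> lands@15:R; in-air after throw: [b4@9:R b3@10:L b5@11:R b6@12:L b1@13:R b2@15:R]
Beat 9 (R): throw ball4 h=7 -> lands@16:L; in-air after throw: [b3@10:L b5@11:R b6@12:L b1@13:R b2@15:R b4@16:L]
Beat 10 (L): throw ball3 h=4 -> lands@14:L; in-air after throw: [b5@11:R b6@12:L b1@13:R b3@14:L b2@15:R b4@16:L]
Beat 11 (R): throw ball5 h=6 -> lands@17:R; in-air after throw: [b6@12:L b1@13:R b3@14:L b2@15:R b4@16:L b5@17:R]
Beat 12 (L): throw ball6 h=7 -> lands@19:R; in-air after throw: [b1@13:R b3@14:L b2@15:R b4@16:L b5@17:R b6@19:R]
Beat 13 (R): throw ball1 h=7 -> lands@20:L; in-air after throw: [b3@14:L b2@15:R b4@16:L b5@17:R b6@19:R b1@20:L]
Ball 1: thrown@0 h=7 -> first land @7; rethrown@7 h=6 -> second land @13

Answer: 7 13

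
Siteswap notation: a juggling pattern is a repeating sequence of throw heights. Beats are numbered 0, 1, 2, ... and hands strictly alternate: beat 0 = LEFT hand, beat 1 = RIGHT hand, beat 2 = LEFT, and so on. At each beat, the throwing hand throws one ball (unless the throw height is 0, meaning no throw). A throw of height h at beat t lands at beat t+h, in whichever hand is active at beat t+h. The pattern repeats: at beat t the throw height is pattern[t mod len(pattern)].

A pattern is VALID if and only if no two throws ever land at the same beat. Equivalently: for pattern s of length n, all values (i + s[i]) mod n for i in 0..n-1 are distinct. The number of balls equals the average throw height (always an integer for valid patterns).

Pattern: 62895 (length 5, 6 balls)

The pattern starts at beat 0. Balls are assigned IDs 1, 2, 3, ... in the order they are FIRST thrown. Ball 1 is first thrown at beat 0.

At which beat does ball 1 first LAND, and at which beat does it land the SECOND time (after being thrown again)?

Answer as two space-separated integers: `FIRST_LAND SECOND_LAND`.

Answer: 6 8

Derivation:
Beat 0 (L): throw ball1 h=6 -> lands@6:L; in-air after throw: [b1@6:L]
Beat 1 (R): throw ball2 h=2 -> lands@3:R; in-air after throw: [b2@3:R b1@6:L]
Beat 2 (L): throw ball3 h=8 -> lands@10:L; in-air after throw: [b2@3:R b1@6:L b3@10:L]
Beat 3 (R): throw ball2 h=9 -> lands@12:L; in-air after throw: [b1@6:L b3@10:L b2@12:L]
Beat 4 (L): throw ball4 h=5 -> lands@9:R; in-air after throw: [b1@6:L b4@9:R b3@10:L b2@12:L]
Beat 5 (R): throw ball5 h=6 -> lands@11:R; in-air after throw: [b1@6:L b4@9:R b3@10:L b5@11:R b2@12:L]
Beat 6 (L): throw ball1 h=2 -> lands@8:L; in-air after throw: [b1@8:L b4@9:R b3@10:L b5@11:R b2@12:L]
Beat 7 (R): throw ball6 h=8 -> lands@15:R; in-air after throw: [b1@8:L b4@9:R b3@10:L b5@11:R b2@12:L b6@15:R]
Beat 8 (L): throw ball1 h=9 -> lands@17:R; in-air after throw: [b4@9:R b3@10:L b5@11:R b2@12:L b6@15:R b1@17:R]
Ball 1: thrown@0 h=6 -> first land @6; rethrown@6 h=2 -> second land @8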